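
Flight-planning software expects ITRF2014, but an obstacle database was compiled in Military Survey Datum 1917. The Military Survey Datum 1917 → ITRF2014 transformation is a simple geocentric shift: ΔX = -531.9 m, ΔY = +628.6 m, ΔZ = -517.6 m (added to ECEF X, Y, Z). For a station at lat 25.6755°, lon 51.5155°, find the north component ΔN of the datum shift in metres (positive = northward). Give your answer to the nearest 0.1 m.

ΔN = -536.3 m

The local north axis is (−sin φ cos λ, −sin φ sin λ, cos φ), giving ΔN = 143.415 − 213.194 − 466.493 = -536.27 m.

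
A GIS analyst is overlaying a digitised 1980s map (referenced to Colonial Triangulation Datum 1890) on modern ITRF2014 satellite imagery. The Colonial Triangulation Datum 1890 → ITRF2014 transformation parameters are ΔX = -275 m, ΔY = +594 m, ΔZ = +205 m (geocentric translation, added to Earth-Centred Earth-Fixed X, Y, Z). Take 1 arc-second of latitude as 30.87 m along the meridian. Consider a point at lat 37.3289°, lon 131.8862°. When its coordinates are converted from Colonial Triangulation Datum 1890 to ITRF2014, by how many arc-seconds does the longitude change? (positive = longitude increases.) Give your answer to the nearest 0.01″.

sin φ = 0.606390, cos φ = 0.795168, sin λ = 0.744472, cos λ = -0.667653.
East component: ΔE = −sin λ·ΔX + cos λ·ΔY = −(0.744472)(-275) + (-0.667653)(594) = -191.86 m.
1° of latitude spans 3600 × 30.87 = 111132 m; at latitude φ, 1° of longitude spans that × cos φ = 88368.6 m, so Δλ = -191.86 / 88368.6 × 3600 = -7.816″.

Δλ = -7.82″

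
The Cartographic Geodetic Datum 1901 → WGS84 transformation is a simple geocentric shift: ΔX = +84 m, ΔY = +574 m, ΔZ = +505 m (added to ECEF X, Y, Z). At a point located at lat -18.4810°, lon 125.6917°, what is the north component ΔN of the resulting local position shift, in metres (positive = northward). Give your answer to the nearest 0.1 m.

At φ = -18.4810°, λ = 125.6917°: sin φ = -0.316990, cos φ = 0.948429, sin λ = 0.812168, cos λ = -0.583424.
ΔN = −sin φ cos λ·ΔX − sin φ sin λ·ΔY + cos φ·ΔZ = −(-0.316990)(-0.583424)(84) − (-0.316990)(0.812168)(574) + (0.948429)(505) = 611.20 m.

ΔN = 611.2 m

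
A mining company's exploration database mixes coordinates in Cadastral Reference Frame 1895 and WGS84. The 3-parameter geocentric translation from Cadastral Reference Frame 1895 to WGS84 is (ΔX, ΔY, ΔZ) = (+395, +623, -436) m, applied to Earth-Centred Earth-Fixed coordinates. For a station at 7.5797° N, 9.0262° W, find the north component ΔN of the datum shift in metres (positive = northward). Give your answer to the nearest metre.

At φ = 7.5797°, λ = -9.0262°: sin φ = 0.131905, cos φ = 0.991262, sin λ = -0.156886, cos λ = 0.987617.
ΔN = −sin φ cos λ·ΔX − sin φ sin λ·ΔY + cos φ·ΔZ = −(0.131905)(0.987617)(395) − (0.131905)(-0.156886)(623) + (0.991262)(-436) = -470.76 m.

ΔN = -471 m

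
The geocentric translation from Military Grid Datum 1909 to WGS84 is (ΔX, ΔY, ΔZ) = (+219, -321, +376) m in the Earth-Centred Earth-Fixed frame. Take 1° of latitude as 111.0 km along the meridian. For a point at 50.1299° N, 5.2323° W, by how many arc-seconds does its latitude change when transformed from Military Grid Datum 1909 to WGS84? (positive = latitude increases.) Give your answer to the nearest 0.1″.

sin φ = 0.767500, cos φ = 0.641049, sin λ = -0.091194, cos λ = 0.995833.
North component: ΔN = −sin φ cos λ·ΔX − sin φ sin λ·ΔY + cos φ·ΔZ = −(0.767500)(0.995833)(219) − (0.767500)(-0.091194)(-321) + (0.641049)(376) = 51.19 m.
1° of latitude spans 111000 m, so Δφ = 51.19 / 111000 × 3600 = 1.660″.

Δφ = 1.7″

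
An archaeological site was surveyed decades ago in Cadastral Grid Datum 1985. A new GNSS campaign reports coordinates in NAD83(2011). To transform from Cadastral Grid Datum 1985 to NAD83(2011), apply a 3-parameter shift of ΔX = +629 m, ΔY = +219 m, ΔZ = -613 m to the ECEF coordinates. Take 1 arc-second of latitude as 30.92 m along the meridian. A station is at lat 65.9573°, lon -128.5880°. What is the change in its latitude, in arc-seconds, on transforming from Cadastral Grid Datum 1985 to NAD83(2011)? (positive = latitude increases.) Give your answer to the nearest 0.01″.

Δφ = 8.57″

sin φ = 0.913242, cos φ = 0.407417, sin λ = -0.781651, cos λ = -0.623716.
North component: ΔN = −sin φ cos λ·ΔX − sin φ sin λ·ΔY + cos φ·ΔZ = −(0.913242)(-0.623716)(629) − (0.913242)(-0.781651)(219) + (0.407417)(-613) = 264.86 m.
1° of latitude spans 3600 × 30.92 = 111312 m, so Δφ = 264.86 / 111312 × 3600 = 8.566″.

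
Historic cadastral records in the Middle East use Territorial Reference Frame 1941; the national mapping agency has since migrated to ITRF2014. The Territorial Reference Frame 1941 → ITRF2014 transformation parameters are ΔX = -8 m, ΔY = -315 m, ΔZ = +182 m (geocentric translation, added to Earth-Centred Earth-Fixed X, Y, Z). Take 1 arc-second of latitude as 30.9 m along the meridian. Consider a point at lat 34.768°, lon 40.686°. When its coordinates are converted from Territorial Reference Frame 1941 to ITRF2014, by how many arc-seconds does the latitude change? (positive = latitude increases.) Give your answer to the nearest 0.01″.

Δφ = 8.74″

sin φ = 0.570255, cos φ = 0.821468, sin λ = 0.651913, cos λ = 0.758294.
North component: ΔN = −sin φ cos λ·ΔX − sin φ sin λ·ΔY + cos φ·ΔZ = −(0.570255)(0.758294)(-8) − (0.570255)(0.651913)(-315) + (0.821468)(182) = 270.07 m.
1° of latitude spans 3600 × 30.90 = 111240 m, so Δφ = 270.07 / 111240 × 3600 = 8.740″.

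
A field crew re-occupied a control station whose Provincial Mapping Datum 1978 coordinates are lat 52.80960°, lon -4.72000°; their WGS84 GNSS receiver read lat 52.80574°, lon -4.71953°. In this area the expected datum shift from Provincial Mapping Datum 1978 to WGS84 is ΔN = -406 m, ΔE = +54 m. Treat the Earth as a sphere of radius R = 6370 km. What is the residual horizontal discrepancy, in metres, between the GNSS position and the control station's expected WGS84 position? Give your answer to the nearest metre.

Observed coordinate differences: Δφ = -0.00386°, Δλ = +0.00047°.
Converting to metres (1° lat = 111177 m, cos φ = 0.604466): observed ΔN = -429.1 m, observed ΔE = 31.6 m.
Subtracting the expected shift leaves a residual of -429.1 − (-406) = -23.1 m north and 31.6 − (54) = -22.4 m east.
Residual distance = √((-23.1)² + (-22.4)²) = 32.2 m.

32 m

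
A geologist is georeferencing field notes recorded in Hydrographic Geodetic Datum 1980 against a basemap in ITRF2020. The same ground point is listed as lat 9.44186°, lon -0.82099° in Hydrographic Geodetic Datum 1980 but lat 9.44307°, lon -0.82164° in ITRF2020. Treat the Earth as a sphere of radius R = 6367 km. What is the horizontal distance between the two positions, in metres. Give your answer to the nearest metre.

152 m

Δφ = 9.44307° − 9.44186° = +0.00121°; Δλ = -0.82164° − -0.82099° = -0.00065°.
1° along a meridian = πR/180 = 111125 m.
ΔN = Δφ × 111125 = 134.5 m; ΔE = Δλ × 111125 × cos(9.44186°) = -0.00065 × 111125 × 0.986453 = -71.3 m.
Distance = √(ΔE² + ΔN²) = √((-71.3)² + 134.5²) = 152.2 m.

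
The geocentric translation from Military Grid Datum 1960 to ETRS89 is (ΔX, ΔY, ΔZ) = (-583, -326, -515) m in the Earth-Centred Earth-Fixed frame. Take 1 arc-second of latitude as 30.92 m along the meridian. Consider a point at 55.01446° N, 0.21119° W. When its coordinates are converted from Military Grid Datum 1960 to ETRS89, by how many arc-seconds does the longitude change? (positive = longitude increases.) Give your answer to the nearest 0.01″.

Δλ = -18.51″

sin φ = 0.819297, cos φ = 0.573370, sin λ = -0.003686, cos λ = 0.999993.
East component: ΔE = −sin λ·ΔX + cos λ·ΔY = −(-0.003686)(-583) + (0.999993)(-326) = -328.15 m.
1° of latitude spans 3600 × 30.92 = 111312 m; at latitude φ, 1° of longitude spans that × cos φ = 63822.9 m, so Δλ = -328.15 / 63822.9 × 3600 = -18.509″.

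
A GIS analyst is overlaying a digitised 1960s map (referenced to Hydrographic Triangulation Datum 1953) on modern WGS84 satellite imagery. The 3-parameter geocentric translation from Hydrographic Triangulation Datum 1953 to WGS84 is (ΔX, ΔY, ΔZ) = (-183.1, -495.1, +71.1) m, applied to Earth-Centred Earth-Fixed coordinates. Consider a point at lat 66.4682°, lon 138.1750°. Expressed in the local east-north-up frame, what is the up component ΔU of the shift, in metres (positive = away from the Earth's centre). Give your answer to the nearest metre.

ΔU = -12 m

The local up (radial) axis is (cos φ cos λ, cos φ sin λ, sin φ), giving ΔU = 54.476 − 131.820 + 65.187 = -12.16 m.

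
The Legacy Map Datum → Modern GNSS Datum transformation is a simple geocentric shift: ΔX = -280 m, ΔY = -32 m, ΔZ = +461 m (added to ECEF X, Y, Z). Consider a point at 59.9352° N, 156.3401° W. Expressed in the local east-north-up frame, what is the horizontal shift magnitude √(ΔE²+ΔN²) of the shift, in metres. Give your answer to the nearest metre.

83 m

At φ = 59.9352°, λ = -156.3401°: sin φ = 0.865459, cos φ = 0.500979, sin λ = -0.401307, cos λ = -0.915944.
ΔE = −sin λ·ΔX + cos λ·ΔY = −(-0.401307)·(-280) + (-0.915944)·(-32) = -83.06 m.
ΔN = −sin φ cos λ·ΔX − sin φ sin λ·ΔY + cos φ·ΔZ = −(0.865459)(-0.915944)(-280) − (0.865459)(-0.401307)(-32) + (0.500979)(461) = -2.12 m.
Horizontal magnitude = √(ΔE² + ΔN²) = √((-83.06)² + (-2.12)²) = 83.08 m.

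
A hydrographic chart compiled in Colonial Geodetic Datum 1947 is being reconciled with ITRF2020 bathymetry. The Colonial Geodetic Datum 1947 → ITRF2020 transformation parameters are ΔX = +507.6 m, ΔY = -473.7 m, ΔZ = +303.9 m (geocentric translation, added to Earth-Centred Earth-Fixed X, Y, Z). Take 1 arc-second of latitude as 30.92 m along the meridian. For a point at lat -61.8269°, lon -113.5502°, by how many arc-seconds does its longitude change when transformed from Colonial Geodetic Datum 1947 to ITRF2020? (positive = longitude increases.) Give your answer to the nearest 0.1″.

Δλ = 44.8″

sin φ = -0.881525, cos φ = 0.472137, sin λ = -0.916710, cos λ = -0.399552.
East component: ΔE = −sin λ·ΔX + cos λ·ΔY = −(-0.916710)(507.6) + (-0.399552)(-473.7) = 654.59 m.
1° of latitude spans 3600 × 30.92 = 111312 m; at latitude φ, 1° of longitude spans that × cos φ = 52554.5 m, so Δλ = 654.59 / 52554.5 × 3600 = 44.840″.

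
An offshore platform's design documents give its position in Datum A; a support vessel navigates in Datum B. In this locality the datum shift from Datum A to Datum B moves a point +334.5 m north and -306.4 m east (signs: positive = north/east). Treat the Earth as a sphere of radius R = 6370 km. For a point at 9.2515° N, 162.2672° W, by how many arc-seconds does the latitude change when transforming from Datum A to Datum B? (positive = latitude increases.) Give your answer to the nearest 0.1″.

Δφ = 10.8″

On a sphere of radius R, 1 rad of latitude = R, so Δφ = ΔN / R = 334.5 / 6370000 = 5.2512e-05 rad = 10.831″.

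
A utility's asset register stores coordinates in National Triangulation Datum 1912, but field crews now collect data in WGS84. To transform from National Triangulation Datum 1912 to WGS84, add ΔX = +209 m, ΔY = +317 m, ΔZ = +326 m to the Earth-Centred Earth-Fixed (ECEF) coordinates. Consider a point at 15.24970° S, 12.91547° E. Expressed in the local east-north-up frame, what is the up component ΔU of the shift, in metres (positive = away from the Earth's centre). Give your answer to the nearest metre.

ΔU = 179 m

The local up (radial) axis is (cos φ cos λ, cos φ sin λ, sin φ), giving ΔU = 196.540 + 68.359 − 85.747 = 179.15 m.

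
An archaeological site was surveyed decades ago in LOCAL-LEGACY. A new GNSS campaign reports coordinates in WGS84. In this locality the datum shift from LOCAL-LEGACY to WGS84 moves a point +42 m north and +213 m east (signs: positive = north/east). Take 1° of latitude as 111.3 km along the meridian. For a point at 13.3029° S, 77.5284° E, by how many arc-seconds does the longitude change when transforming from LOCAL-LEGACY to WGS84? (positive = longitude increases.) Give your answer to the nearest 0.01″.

Δλ = 7.08″

At latitude -13.3029°, cos φ = 0.973167.
1° of longitude at this latitude = 111.3 × cos φ = 108.31 km, so Δλ = 213.0 / 108313.5 = 0.0019665° = 7.079″.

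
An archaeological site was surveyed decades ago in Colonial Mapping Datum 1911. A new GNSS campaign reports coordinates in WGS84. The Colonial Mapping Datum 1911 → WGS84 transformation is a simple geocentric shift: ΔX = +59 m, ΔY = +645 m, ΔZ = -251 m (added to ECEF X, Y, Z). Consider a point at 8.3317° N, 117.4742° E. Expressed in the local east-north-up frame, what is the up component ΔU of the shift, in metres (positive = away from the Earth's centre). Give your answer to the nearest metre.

ΔU = 503 m

At φ = 8.3317°, λ = 117.4742°: sin φ = 0.144904, cos φ = 0.989446, sin λ = 0.887219, cos λ = -0.461349.
ΔU = cos φ cos λ·ΔX + cos φ sin λ·ΔY + sin φ·ΔZ = (0.989446)(-0.461349)(59) + (0.989446)(0.887219)(645) + (0.144904)(-251) = 502.91 m.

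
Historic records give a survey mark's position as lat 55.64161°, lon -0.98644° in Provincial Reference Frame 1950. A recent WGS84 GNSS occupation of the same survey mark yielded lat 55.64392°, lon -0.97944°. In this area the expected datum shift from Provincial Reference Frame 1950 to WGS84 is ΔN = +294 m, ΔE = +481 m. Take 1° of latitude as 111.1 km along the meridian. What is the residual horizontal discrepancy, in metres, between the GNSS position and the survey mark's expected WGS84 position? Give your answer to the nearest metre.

Observed coordinate differences: Δφ = +0.00231°, Δλ = +0.00700°.
Converting to metres (1° lat = 111100 m, cos φ = 0.564368): observed ΔN = 256.6 m, observed ΔE = 438.9 m.
Subtracting the expected shift leaves a residual of 256.6 − (294) = -37.4 m north and 438.9 − (481) = -42.1 m east.
Residual distance = √((-37.4)² + (-42.1)²) = 56.3 m.

56 m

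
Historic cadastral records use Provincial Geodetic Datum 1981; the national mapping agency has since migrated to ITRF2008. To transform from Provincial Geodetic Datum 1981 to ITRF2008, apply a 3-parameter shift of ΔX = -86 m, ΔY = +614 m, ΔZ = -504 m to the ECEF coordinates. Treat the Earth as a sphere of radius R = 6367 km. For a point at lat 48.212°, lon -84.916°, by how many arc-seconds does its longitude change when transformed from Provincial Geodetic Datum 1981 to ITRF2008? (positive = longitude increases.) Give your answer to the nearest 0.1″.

sin φ = 0.745616, cos φ = 0.666376, sin λ = -0.996066, cos λ = 0.088616.
East component: ΔE = −sin λ·ΔX + cos λ·ΔY = −(-0.996066)(-86) + (0.088616)(614) = -31.25 m.
1° of latitude spans πR/180 = 111125 m; at latitude φ, 1° of longitude spans that × cos φ = 74051.1 m, so Δλ = -31.25 / 74051.1 × 3600 = -1.519″.

Δλ = -1.5″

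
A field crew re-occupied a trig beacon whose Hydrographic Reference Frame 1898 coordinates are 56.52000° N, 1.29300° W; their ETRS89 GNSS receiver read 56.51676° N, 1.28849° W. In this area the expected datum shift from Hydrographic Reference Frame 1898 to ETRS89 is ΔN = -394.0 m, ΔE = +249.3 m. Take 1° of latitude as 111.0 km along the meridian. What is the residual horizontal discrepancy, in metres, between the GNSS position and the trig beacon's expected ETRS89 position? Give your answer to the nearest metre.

44 m

Observed coordinate differences: Δφ = -0.00324°, Δλ = +0.00451°.
Converting to metres (1° lat = 111000 m, cos φ = 0.551646): observed ΔN = -359.6 m, observed ΔE = 276.2 m.
Subtracting the expected shift leaves a residual of -359.6 − (-394.0) = 34.4 m north and 276.2 − (249.3) = 26.9 m east.
Residual distance = √(34.4² + 26.9²) = 43.6 m.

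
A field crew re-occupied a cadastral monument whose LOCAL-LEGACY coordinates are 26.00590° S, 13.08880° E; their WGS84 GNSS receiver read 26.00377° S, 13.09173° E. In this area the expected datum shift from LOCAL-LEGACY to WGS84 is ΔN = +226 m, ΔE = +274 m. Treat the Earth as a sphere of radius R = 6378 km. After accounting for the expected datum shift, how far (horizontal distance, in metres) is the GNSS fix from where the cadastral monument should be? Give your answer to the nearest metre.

22 m

Observed coordinate differences: Δφ = +0.00213°, Δλ = +0.00293°.
Converting to metres (1° lat = 111317 m, cos φ = 0.898749): observed ΔN = 237.1 m, observed ΔE = 293.1 m.
Subtracting the expected shift leaves a residual of 237.1 − (226) = 11.1 m north and 293.1 − (274) = 19.1 m east.
Residual distance = √(11.1² + 19.1²) = 22.1 m.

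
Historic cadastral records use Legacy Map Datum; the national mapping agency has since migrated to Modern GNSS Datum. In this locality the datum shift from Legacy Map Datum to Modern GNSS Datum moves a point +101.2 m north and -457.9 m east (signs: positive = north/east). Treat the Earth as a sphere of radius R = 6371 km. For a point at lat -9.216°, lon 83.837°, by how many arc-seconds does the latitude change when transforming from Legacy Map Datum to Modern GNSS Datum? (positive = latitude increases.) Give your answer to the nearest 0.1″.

On a sphere of radius R, 1 rad of latitude = R, so Δφ = ΔN / R = 101.2 / 6371000 = 1.5884e-05 rad = 3.276″.

Δφ = 3.3″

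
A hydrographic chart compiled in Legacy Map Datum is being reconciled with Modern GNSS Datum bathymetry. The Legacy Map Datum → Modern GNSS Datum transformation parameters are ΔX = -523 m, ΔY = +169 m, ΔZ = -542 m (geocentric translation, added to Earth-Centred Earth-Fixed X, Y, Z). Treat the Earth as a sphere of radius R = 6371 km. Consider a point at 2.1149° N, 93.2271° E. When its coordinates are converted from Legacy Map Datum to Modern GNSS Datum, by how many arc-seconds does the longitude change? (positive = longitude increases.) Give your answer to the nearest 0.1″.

Δλ = 16.6″

sin φ = 0.036904, cos φ = 0.999319, sin λ = 0.998414, cos λ = -0.056294.
East component: ΔE = −sin λ·ΔX + cos λ·ΔY = −(0.998414)(-523) + (-0.056294)(169) = 512.66 m.
1° of latitude spans πR/180 = 111195 m; at latitude φ, 1° of longitude spans that × cos φ = 111119.2 m, so Δλ = 512.66 / 111119.2 × 3600 = 16.609″.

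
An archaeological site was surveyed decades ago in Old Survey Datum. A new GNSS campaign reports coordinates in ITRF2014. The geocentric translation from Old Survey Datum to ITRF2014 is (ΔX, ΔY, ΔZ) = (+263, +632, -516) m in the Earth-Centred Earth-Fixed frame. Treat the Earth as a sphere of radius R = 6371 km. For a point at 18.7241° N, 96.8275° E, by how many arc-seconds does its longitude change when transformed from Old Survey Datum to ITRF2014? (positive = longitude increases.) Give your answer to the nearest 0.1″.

Δλ = -11.5″

sin φ = 0.321011, cos φ = 0.947075, sin λ = 0.992909, cos λ = -0.118881.
East component: ΔE = −sin λ·ΔX + cos λ·ΔY = −(0.992909)(263) + (-0.118881)(632) = -336.27 m.
1° of latitude spans πR/180 = 111195 m; at latitude φ, 1° of longitude spans that × cos φ = 105310.0 m, so Δλ = -336.27 / 105310.0 × 3600 = -11.495″.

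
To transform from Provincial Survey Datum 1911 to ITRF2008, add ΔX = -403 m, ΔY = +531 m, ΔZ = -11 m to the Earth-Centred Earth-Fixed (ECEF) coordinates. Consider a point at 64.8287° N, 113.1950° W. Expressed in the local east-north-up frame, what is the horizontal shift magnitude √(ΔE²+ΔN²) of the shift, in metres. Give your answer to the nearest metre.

The local east axis at (φ, λ) is (−sin λ, cos λ, 0), so ΔE = −sin(-113.1950°)·(-403) + cos(-113.1950°)·531 = -579.57 m.
The local north axis is (−sin φ cos λ, −sin φ sin λ, cos φ), giving ΔN = -143.654 + 441.731 − 4.679 = 293.40 m.
Horizontal magnitude = √(ΔE² + ΔN²) = √((-579.57)² + 293.40²) = 649.60 m.

650 m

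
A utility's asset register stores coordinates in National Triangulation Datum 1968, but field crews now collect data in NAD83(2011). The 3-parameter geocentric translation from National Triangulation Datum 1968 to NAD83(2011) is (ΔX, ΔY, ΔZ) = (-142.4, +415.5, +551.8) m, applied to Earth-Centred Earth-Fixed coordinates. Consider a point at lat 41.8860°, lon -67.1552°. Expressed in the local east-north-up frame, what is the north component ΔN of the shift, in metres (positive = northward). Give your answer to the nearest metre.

At φ = 41.8860°, λ = -67.1552°: sin φ = 0.667651, cos φ = 0.744475, sin λ = -0.921560, cos λ = 0.388236.
ΔN = −sin φ cos λ·ΔX − sin φ sin λ·ΔY + cos φ·ΔZ = −(0.667651)(0.388236)(-142.4) − (0.667651)(-0.921560)(415.5) + (0.744475)(551.8) = 703.36 m.

ΔN = 703 m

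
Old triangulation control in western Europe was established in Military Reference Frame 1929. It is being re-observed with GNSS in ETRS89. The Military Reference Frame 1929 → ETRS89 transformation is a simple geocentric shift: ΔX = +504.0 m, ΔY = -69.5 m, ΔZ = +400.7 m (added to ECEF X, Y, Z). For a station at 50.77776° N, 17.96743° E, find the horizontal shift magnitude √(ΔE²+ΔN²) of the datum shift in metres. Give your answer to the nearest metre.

The local east axis at (φ, λ) is (−sin λ, cos λ, 0), so ΔE = −sin(17.96743°)·504.0 + cos(17.96743°)·(-69.5) = -221.58 m.
The local north axis is (−sin φ cos λ, −sin φ sin λ, cos φ), giving ΔN = -371.407 + 16.609 + 253.375 = -101.42 m.
Horizontal magnitude = √(ΔE² + ΔN²) = √((-221.58)² + (-101.42)²) = 243.69 m.

244 m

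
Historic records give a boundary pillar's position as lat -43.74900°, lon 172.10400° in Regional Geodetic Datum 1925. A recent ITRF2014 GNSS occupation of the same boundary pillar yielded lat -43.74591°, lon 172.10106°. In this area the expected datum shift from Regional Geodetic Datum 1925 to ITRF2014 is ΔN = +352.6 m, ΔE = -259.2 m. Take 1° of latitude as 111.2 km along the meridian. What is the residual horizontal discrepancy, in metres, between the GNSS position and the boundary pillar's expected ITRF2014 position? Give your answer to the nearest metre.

Observed coordinate differences: Δφ = +0.00309°, Δλ = -0.00294°.
Converting to metres (1° lat = 111200 m, cos φ = 0.722376): observed ΔN = 343.6 m, observed ΔE = -236.2 m.
Subtracting the expected shift leaves a residual of 343.6 − (352.6) = -9.0 m north and -236.2 − (-259.2) = 23.0 m east.
Residual distance = √((-9.0)² + 23.0²) = 24.7 m.

25 m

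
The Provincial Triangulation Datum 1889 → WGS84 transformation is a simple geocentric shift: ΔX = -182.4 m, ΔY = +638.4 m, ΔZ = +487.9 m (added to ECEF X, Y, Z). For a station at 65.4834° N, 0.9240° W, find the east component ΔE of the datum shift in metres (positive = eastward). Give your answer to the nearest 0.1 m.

At φ = 65.4834°, λ = -0.9240°: sin φ = 0.909841, cos φ = 0.414957, sin λ = -0.016126, cos λ = 0.999870.
ΔE = −sin λ·ΔX + cos λ·ΔY = −(-0.016126)·(-182.4) + (0.999870)·(638.4) = 635.38 m.

ΔE = 635.4 m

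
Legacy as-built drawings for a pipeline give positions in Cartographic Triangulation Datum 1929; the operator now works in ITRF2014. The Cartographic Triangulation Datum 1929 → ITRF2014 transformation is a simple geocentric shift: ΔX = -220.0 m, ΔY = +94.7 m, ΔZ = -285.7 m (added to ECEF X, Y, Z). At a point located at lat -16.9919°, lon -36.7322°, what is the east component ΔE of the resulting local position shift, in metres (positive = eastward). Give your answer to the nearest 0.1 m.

ΔE = -55.7 m

At φ = -16.9919°, λ = -36.7322°: sin φ = -0.292237, cos φ = 0.956346, sin λ = -0.598076, cos λ = 0.801440.
ΔE = −sin λ·ΔX + cos λ·ΔY = −(-0.598076)·(-220.0) + (0.801440)·(94.7) = -55.68 m.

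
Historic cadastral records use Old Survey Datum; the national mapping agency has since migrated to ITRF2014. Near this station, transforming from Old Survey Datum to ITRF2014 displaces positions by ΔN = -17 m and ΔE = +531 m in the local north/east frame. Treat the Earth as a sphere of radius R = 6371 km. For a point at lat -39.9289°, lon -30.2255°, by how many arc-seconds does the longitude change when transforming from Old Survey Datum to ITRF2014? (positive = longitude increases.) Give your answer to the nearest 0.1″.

At latitude -39.9289°, cos φ = 0.766842.
One radian of longitude at latitude φ spans R cos φ, so Δλ = ΔE / (R cos φ) = 531.0 / (6371000 × 0.766842) = 1.0869e-04 rad = 22.418″.

Δλ = 22.4″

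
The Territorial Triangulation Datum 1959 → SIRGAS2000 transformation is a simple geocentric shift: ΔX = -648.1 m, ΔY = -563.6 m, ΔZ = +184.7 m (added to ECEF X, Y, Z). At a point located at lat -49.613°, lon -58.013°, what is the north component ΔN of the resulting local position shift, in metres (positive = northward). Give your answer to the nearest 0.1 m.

The local north axis is (−sin φ cos λ, −sin φ sin λ, cos φ), giving ΔN = -261.499 + 364.107 + 119.676 = 222.28 m.

ΔN = 222.3 m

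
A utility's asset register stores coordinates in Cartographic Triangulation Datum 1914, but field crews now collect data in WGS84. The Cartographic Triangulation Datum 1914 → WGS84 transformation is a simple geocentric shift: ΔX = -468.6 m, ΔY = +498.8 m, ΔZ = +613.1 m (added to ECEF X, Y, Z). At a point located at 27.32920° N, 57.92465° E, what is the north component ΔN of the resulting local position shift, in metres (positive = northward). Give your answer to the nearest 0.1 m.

At φ = 27.32920°, λ = 57.92465°: sin φ = 0.459102, cos φ = 0.888383, sin λ = 0.847350, cos λ = 0.531034.
ΔN = −sin φ cos λ·ΔX − sin φ sin λ·ΔY + cos φ·ΔZ = −(0.459102)(0.531034)(-468.6) − (0.459102)(0.847350)(498.8) + (0.888383)(613.1) = 464.87 m.

ΔN = 464.9 m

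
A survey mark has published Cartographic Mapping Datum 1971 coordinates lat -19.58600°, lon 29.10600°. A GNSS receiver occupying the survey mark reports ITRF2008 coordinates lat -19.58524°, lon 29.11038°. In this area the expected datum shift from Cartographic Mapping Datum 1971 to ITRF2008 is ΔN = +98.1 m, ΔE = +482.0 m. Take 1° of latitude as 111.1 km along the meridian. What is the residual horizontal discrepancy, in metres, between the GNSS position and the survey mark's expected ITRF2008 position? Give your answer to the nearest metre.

27 m

Observed coordinate differences: Δφ = +0.00076°, Δλ = +0.00438°.
Converting to metres (1° lat = 111100 m, cos φ = 0.942139): observed ΔN = 84.4 m, observed ΔE = 458.5 m.
Subtracting the expected shift leaves a residual of 84.4 − (98.1) = -13.7 m north and 458.5 − (482.0) = -23.5 m east.
Residual distance = √((-13.7)² + (-23.5)²) = 27.2 m.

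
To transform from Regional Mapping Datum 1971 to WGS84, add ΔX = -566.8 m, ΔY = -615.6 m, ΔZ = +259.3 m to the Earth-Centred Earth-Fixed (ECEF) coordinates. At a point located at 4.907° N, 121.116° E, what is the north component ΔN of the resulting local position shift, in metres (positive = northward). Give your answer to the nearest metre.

The local north axis is (−sin φ cos λ, −sin φ sin λ, cos φ), giving ΔN = -25.055 + 45.081 + 258.350 = 278.38 m.

ΔN = 278 m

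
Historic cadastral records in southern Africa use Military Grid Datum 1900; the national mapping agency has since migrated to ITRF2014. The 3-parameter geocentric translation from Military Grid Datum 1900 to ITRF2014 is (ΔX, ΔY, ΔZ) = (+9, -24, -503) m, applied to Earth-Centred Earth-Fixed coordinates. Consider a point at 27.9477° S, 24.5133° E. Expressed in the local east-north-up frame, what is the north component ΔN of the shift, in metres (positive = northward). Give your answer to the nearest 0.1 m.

ΔN = -445.2 m

At φ = -27.9477°, λ = 24.5133°: sin φ = -0.468665, cos φ = 0.883376, sin λ = 0.414904, cos λ = 0.909865.
ΔN = −sin φ cos λ·ΔX − sin φ sin λ·ΔY + cos φ·ΔZ = −(-0.468665)(0.909865)(9) − (-0.468665)(0.414904)(-24) + (0.883376)(-503) = -445.17 m.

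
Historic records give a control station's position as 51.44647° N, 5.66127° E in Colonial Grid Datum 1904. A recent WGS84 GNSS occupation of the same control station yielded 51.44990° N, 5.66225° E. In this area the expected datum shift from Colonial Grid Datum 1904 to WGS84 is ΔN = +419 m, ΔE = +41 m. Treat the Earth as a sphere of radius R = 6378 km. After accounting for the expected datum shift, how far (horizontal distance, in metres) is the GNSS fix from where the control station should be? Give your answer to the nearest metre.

Observed coordinate differences: Δφ = +0.00343°, Δλ = +0.00098°.
Converting to metres (1° lat = 111317 m, cos φ = 0.623246): observed ΔN = 381.8 m, observed ΔE = 68.0 m.
Subtracting the expected shift leaves a residual of 381.8 − (419) = -37.2 m north and 68.0 − (41) = 27.0 m east.
Residual distance = √((-37.2)² + 27.0²) = 45.9 m.

46 m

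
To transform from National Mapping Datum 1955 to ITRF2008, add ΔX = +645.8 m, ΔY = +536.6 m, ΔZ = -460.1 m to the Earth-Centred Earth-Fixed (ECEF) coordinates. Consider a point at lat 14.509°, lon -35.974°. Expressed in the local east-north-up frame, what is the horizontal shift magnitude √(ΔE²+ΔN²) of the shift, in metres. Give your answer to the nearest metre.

954 m

At φ = 14.509°, λ = -35.974°: sin φ = 0.250532, cos φ = 0.968108, sin λ = -0.587418, cos λ = 0.809284.
ΔE = −sin λ·ΔX + cos λ·ΔY = −(-0.587418)·(645.8) + (0.809284)·(536.6) = 813.62 m.
ΔN = −sin φ cos λ·ΔX − sin φ sin λ·ΔY + cos φ·ΔZ = −(0.250532)(0.809284)(645.8) − (0.250532)(-0.587418)(536.6) + (0.968108)(-460.1) = -497.39 m.
Horizontal magnitude = √(ΔE² + ΔN²) = √(813.62² + (-497.39)²) = 953.61 m.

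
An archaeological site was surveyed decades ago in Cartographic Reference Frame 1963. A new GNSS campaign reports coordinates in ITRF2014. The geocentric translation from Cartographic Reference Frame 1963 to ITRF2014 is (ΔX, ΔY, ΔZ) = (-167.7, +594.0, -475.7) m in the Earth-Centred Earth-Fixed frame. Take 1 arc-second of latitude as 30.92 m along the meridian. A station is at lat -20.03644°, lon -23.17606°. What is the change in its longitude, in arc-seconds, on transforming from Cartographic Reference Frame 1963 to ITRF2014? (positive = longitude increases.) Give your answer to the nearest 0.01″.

Δλ = 16.53″

sin φ = -0.342618, cos φ = 0.939475, sin λ = -0.393558, cos λ = 0.919300.
East component: ΔE = −sin λ·ΔX + cos λ·ΔY = −(-0.393558)(-167.7) + (0.919300)(594.0) = 480.06 m.
1° of latitude spans 3600 × 30.92 = 111312 m; at latitude φ, 1° of longitude spans that × cos φ = 104574.8 m, so Δλ = 480.06 / 104574.8 × 3600 = 16.526″.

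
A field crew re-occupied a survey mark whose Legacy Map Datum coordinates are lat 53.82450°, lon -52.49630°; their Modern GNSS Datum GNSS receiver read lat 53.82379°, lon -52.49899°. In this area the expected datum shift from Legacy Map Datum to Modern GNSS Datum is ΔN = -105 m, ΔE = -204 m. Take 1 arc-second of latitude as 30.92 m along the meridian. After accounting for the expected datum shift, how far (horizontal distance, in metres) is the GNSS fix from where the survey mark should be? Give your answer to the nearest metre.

Observed coordinate differences: Δφ = -0.00071°, Δλ = -0.00269°.
Converting to metres (1° lat = 111312 m, cos φ = 0.590261): observed ΔN = -79.0 m, observed ΔE = -176.7 m.
Subtracting the expected shift leaves a residual of -79.0 − (-105) = 26.0 m north and -176.7 − (-204) = 27.3 m east.
Residual distance = √(26.0² + 27.3²) = 37.6 m.

38 m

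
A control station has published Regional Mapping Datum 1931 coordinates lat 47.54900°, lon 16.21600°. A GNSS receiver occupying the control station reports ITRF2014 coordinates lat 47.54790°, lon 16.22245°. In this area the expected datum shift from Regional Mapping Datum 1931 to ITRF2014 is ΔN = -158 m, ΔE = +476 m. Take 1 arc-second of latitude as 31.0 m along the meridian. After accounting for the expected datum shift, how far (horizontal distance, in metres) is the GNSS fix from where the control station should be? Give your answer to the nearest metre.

37 m

Observed coordinate differences: Δφ = -0.00110°, Δλ = +0.00645°.
Converting to metres (1° lat = 111600 m, cos φ = 0.674959): observed ΔN = -122.8 m, observed ΔE = 485.8 m.
Subtracting the expected shift leaves a residual of -122.8 − (-158) = 35.2 m north and 485.8 − (476) = 9.8 m east.
Residual distance = √(35.2² + 9.8²) = 36.6 m.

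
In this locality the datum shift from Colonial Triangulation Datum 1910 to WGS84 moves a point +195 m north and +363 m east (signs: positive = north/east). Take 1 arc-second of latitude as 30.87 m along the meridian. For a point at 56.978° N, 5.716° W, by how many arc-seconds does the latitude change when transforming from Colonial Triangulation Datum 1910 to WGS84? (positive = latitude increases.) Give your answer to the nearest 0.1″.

Δφ = 6.3″

1″ of latitude = 30.87 m, so Δφ = 195.0 / 30.87 = 6.317″.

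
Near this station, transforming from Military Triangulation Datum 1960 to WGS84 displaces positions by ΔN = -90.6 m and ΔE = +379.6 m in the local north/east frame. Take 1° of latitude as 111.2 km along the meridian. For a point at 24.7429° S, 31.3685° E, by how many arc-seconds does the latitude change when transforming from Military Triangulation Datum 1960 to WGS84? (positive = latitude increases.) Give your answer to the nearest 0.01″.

Δφ = -2.93″

1° of latitude = 111.2 km, so Δφ = -90.6 / 111200 = -0.0008147° = -2.933″.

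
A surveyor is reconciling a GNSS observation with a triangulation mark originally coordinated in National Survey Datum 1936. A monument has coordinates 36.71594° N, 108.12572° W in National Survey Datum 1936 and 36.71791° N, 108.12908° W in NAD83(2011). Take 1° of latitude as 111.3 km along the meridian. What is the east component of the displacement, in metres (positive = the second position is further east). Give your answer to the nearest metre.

Δφ = 36.71791° − 36.71594° = +0.00197°; Δλ = -108.12908° − -108.12572° = -0.00336°.
ΔN = Δφ × 111300 = 219.3 m; ΔE = Δλ × 111300 × cos(36.71594°) = -0.00336 × 111300 × 0.801609 = -299.8 m.

ΔE = -300 m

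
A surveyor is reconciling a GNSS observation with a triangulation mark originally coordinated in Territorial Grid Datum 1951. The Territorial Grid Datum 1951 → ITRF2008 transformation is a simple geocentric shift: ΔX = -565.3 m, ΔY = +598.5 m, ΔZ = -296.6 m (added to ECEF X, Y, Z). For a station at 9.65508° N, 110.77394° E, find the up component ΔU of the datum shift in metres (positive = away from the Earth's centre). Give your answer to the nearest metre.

ΔU = 700 m

At φ = 9.65508°, λ = 110.77394°: sin φ = 0.167717, cos φ = 0.985835, sin λ = 0.934987, cos λ = -0.354682.
ΔU = cos φ cos λ·ΔX + cos φ sin λ·ΔY + sin φ·ΔZ = (0.985835)(-0.354682)(-565.3) + (0.985835)(0.934987)(598.5) + (0.167717)(-296.6) = 699.58 m.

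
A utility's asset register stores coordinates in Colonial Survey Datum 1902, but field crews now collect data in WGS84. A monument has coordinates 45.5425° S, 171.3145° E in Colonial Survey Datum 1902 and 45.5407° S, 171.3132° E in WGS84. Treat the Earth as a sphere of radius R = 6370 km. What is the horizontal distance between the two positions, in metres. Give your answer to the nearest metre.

Δφ = -45.5407° − -45.5425° = +0.0018°; Δλ = 171.3132° − 171.3145° = -0.0013°.
1° along a meridian = πR/180 = 111177 m.
ΔN = Δφ × 111177 = 200.1 m; ΔE = Δλ × 111177 × cos(-45.5425°) = -0.0013 × 111177 × 0.700380 = -101.2 m.
Distance = √(ΔE² + ΔN²) = √((-101.2)² + 200.1²) = 224.3 m.

224 m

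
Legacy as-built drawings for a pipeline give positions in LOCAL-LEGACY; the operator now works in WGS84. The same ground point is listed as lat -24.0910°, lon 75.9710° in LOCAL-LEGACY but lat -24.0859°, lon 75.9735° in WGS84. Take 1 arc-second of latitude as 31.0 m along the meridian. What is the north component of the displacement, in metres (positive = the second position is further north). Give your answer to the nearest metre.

Δφ = -24.0859° − -24.0910° = +0.0051°; Δλ = 75.9735° − 75.9710° = +0.0025°.
1° of latitude = 3600 × 31.00 = 111600 m.
ΔN = Δφ × 111600 = 569.2 m; ΔE = Δλ × 111600 × cos(-24.0910°) = +0.0025 × 111600 × 0.912898 = 254.7 m.

ΔN = 569 m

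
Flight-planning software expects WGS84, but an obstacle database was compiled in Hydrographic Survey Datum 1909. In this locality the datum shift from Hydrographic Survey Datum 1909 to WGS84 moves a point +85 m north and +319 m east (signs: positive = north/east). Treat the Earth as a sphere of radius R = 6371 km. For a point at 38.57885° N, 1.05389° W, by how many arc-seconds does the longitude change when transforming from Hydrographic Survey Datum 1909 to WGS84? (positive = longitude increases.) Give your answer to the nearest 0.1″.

At latitude 38.57885°, cos φ = 0.781751.
One radian of longitude at latitude φ spans R cos φ, so Δλ = ΔE / (R cos φ) = 319.0 / (6371000 × 0.781751) = 6.4049e-05 rad = 13.211″.

Δλ = 13.2″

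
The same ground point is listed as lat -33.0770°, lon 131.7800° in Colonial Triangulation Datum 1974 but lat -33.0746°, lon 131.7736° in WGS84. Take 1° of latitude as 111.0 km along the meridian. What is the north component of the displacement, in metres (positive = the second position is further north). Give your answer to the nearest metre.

Δφ = -33.0746° − -33.0770° = +0.0024°; Δλ = 131.7736° − 131.7800° = -0.0064°.
ΔN = Δφ × 111000 = 266.4 m; ΔE = Δλ × 111000 × cos(-33.0770°) = -0.0064 × 111000 × 0.837938 = -595.3 m.

ΔN = 266 m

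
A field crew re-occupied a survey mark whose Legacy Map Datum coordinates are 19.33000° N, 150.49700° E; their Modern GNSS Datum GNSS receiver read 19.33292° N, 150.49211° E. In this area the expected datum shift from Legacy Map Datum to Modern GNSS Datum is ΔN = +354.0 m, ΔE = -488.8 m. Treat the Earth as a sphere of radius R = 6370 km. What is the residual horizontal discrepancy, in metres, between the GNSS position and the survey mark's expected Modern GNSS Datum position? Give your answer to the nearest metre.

Observed coordinate differences: Δφ = +0.00292°, Δλ = -0.00489°.
Converting to metres (1° lat = 111177 m, cos φ = 0.943628): observed ΔN = 324.6 m, observed ΔE = -513.0 m.
Subtracting the expected shift leaves a residual of 324.6 − (354.0) = -29.4 m north and -513.0 − (-488.8) = -24.2 m east.
Residual distance = √((-29.4)² + (-24.2)²) = 38.1 m.

38 m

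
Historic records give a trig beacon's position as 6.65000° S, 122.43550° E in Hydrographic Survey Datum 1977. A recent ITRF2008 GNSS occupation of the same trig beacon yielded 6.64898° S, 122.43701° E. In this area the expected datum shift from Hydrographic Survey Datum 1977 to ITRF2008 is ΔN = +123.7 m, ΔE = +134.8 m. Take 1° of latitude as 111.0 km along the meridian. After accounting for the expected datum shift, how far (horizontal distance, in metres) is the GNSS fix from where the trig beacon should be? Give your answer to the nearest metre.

Observed coordinate differences: Δφ = +0.00102°, Δλ = +0.00151°.
Converting to metres (1° lat = 111000 m, cos φ = 0.993272): observed ΔN = 113.2 m, observed ΔE = 166.5 m.
Subtracting the expected shift leaves a residual of 113.2 − (123.7) = -10.5 m north and 166.5 − (134.8) = 31.7 m east.
Residual distance = √((-10.5)² + 31.7²) = 33.4 m.

33 m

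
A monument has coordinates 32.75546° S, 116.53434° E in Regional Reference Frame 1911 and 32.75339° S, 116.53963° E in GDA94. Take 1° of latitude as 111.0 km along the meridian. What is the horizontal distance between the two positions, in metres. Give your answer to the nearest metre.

Δφ = -32.75339° − -32.75546° = +0.00207°; Δλ = 116.53963° − 116.53434° = +0.00529°.
ΔN = Δφ × 111000 = 229.8 m; ΔE = Δλ × 111000 × cos(-32.75546°) = +0.00529 × 111000 × 0.840987 = 493.8 m.
Distance = √(ΔE² + ΔN²) = √(493.8² + 229.8²) = 544.7 m.

545 m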